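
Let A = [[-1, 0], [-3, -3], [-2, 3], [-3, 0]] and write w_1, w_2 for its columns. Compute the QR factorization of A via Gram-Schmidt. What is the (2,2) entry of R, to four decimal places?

w_1 = (-1, -3, -2, -3); ‖w_1‖ = 4.7958, so q_1 = (-0.2085, -0.6255, -0.4170, -0.6255).
q_1·w_2 = (-0.2085)·0 + (-0.6255)·(-3) + (-0.4170)·3 + (-0.6255)·0 = 0.6255.
u_2 = w_2 − 0.6255·q_1 = (0.1304, -2.6087, 3.2609, 0.3913).
r_{22} = ‖u_2‖ = 4.1963.

r_{22} = 4.1963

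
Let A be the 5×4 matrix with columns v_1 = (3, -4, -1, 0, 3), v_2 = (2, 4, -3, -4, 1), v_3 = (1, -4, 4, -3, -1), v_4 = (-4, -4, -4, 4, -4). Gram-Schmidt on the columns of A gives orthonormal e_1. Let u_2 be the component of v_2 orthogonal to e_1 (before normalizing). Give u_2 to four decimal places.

v_1 = (3, -4, -1, 0, 3); ‖v_1‖ = 5.9161, so e_1 = (0.5071, -0.6761, -0.1690, 0.0000, 0.5071).
e_1·v_2 = 0.5071·2 + (-0.6761)·4 + (-0.1690)·(-3) + 0.0000·(-4) + 0.5071·1 = -0.6761.
u_2 = v_2 + 0.6761·e_1 = (2.3429, 3.5429, -3.1143, -4.0000, 1.3429).

u_2 = (2.3429, 3.5429, -3.1143, -4.0000, 1.3429)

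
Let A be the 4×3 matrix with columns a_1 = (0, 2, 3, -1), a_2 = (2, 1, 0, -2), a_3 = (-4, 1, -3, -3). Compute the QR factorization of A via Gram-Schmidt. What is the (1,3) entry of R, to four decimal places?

e_1 = a_1/‖a_1‖ = (0, 2, 3, -1)/3.7417 = (0.0000, 0.5345, 0.8018, -0.2673).
r_{13} = e_1·a_3 = -1.0690.

r_{13} = -1.0690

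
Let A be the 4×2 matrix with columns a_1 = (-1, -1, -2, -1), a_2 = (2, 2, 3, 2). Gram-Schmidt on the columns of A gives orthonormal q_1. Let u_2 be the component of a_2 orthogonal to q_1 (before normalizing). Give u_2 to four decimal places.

u_2 = (0.2857, 0.2857, -0.4286, 0.2857)

a_1 = (-1, -1, -2, -1); ‖a_1‖ = 2.6458, so q_1 = (-0.3780, -0.3780, -0.7559, -0.3780).
q_1·a_2 = (-0.3780)·2 + (-0.3780)·2 + (-0.7559)·3 + (-0.3780)·2 = -4.5356.
u_2 = a_2 + 4.5356·q_1 = (0.2857, 0.2857, -0.4286, 0.2857).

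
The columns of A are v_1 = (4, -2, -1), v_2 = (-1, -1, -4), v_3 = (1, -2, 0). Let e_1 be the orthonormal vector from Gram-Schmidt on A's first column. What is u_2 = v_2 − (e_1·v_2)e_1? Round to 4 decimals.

v_1 = (4, -2, -1); ‖v_1‖ = 4.5826, so e_1 = (0.8729, -0.4364, -0.2182).
e_1·v_2 = 0.8729·(-1) + (-0.4364)·(-1) + (-0.2182)·(-4) = 0.4364.
u_2 = v_2 − 0.4364·e_1 = (-1.3810, -0.8095, -3.9048).

u_2 = (-1.3810, -0.8095, -3.9048)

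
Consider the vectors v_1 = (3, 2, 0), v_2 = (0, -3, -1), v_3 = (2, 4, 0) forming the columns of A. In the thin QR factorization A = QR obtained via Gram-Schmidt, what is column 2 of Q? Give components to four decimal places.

q_1 = v_1/‖v_1‖ = (3, 2, 0)/3.6056 = (0.8321, 0.5547, 0.0000).
r_{12} = q_1·v_2 = -1.6641.
u_2 = v_2 + 1.6641·q_1 = (1.3846, -2.0769, -1.0000).
‖u_2‖ = 2.6890, so q_2 = (0.5149, -0.7724, -0.3719).

q_2 = (0.5149, -0.7724, -0.3719)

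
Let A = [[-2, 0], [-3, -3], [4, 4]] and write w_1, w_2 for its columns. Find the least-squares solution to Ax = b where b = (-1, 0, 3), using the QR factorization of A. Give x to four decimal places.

x = (0.5000, -0.0200)

q_1 = w_1/‖w_1‖ = (-2, -3, 4)/5.3852 = (-0.3714, -0.5571, 0.7428).
r_{12} = q_1·w_2 = 4.6424.
u_2 = w_2 − 4.6424·q_1 = (1.7241, -0.4138, 0.5517).
‖u_2‖ = 1.8570, so q_2 = (0.9285, -0.2228, 0.2971).
Qᵀb = (2.5997, -0.0371).
Back-substitute: x_2 = -0.0371/1.8570 = -0.0200.
x_1 = (2.5997 − 4.6424·(-0.0200))/5.3852 = 0.5000.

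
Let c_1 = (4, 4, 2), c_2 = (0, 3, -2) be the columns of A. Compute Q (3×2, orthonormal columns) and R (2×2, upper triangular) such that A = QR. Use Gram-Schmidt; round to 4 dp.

q_1 = c_1/‖c_1‖ = (4, 4, 2)/6.0000 = (0.6667, 0.6667, 0.3333).
r_{12} = q_1·c_2 = 1.3333.
u_2 = c_2 − 1.3333·q_1 = (-0.8889, 2.1111, -2.4444).
‖u_2‖ = 3.3500, so q_2 = (-0.2653, 0.6302, -0.7297).

Q = [[0.6667, -0.2653], [0.6667, 0.6302], [0.3333, -0.7297]], R = [[6.0000, 1.3333], [0.0000, 3.3500]]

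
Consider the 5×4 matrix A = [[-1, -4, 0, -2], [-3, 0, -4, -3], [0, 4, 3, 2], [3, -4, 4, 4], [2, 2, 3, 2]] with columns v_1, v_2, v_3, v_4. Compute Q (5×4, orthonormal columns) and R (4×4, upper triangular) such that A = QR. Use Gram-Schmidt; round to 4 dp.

Q = [[-0.2085, -0.5827, 0.6026, -0.5026], [-0.6255, -0.0728, -0.0043, 0.3856], [0.0000, 0.5584, 0.7764, 0.2769], [0.6255, -0.4856, 0.1836, 0.5389], [0.4170, 0.3278, 0.0194, -0.4813]], R = [[4.7958, -0.8341, 6.2554, 5.6299], [0.0000, 7.1627, 1.0076, 1.2140], [0.0000, 0.0000, 3.1391, 1.1339], [0.0000, 0.0000, 0.0000, 1.5953]]

q_1 = v_1/‖v_1‖ = (-1, -3, 0, 3, 2)/4.7958 = (-0.2085, -0.6255, 0.0000, 0.6255, 0.4170).
r_{12} = q_1·v_2 = -0.8341.
u_2 = v_2 + 0.8341·q_1 = (-4.1739, -0.5217, 4.0000, -3.4783, 2.3478).
‖u_2‖ = 7.1627, so q_2 = (-0.5827, -0.0728, 0.5584, -0.4856, 0.3278).
r_{13} = q_1·v_3 = 6.2554; r_{23} = q_2·v_3 = 1.0076.
u_3 = v_3 − 6.2554·q_1 − 1.0076·q_2 = (1.8915, -0.0136, 2.4373, 0.5763, 0.0610).
‖u_3‖ = 3.1391, so q_3 = (0.6026, -0.0043, 0.7764, 0.1836, 0.0194).
r_{14} = q_1·v_4 = 5.6299; r_{24} = q_2·v_4 = 1.2140; r_{34} = q_3·v_4 = 1.1339.
u_4 = v_4 − 5.6299·q_1 − 1.2140·q_2 − 1.1339·q_3 = (-0.8019, 0.6151, 0.4417, 0.8596, -0.7678).
‖u_4‖ = 1.5953, so q_4 = (-0.5026, 0.3856, 0.2769, 0.5389, -0.4813).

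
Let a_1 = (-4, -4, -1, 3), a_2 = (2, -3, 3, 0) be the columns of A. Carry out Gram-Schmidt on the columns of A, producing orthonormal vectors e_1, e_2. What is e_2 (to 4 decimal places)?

a_1 = (-4, -4, -1, 3); ‖a_1‖ = 6.4807, so e_1 = (-0.6172, -0.6172, -0.1543, 0.4629).
e_1·a_2 = (-0.6172)·2 + (-0.6172)·(-3) + (-0.1543)·3 + 0.4629·0 = 0.1543.
u_2 = a_2 − 0.1543·e_1 = (2.0952, -2.9048, 3.0238, -0.0714).
‖u_2‖ = 4.6879, so e_2 = (0.4469, -0.6196, 0.6450, -0.0152).

e_2 = (0.4469, -0.6196, 0.6450, -0.0152)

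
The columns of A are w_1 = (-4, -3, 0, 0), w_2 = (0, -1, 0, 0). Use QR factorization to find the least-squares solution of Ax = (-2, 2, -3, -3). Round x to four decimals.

w_1 = (-4, -3, 0, 0); ‖w_1‖ = 5.0000, so e_1 = (-0.8000, -0.6000, 0.0000, 0.0000).
e_1·w_2 = (-0.8000)·0 + (-0.6000)·(-1) + 0.0000·0 + 0.0000·0 = 0.6000.
u_2 = w_2 − 0.6000·e_1 = (0.4800, -0.6400, 0.0000, 0.0000).
‖u_2‖ = 0.8000, so e_2 = (0.6000, -0.8000, 0.0000, 0.0000).
Qᵀb = (0.4000, -2.8000).
Back-substitute: x_2 = -2.8000/0.8000 = -3.5000.
x_1 = (0.4000 − 0.6000·(-3.5000))/5.0000 = 0.5000.

x = (0.5000, -3.5000)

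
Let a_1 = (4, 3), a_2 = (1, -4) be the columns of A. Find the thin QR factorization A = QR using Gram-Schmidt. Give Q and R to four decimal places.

a_1 = (4, 3); ‖a_1‖ = 5.0000, so e_1 = (0.8000, 0.6000).
e_1·a_2 = 0.8000·1 + 0.6000·(-4) = -1.6000.
u_2 = a_2 + 1.6000·e_1 = (2.2800, -3.0400).
‖u_2‖ = 3.8000, so e_2 = (0.6000, -0.8000).

Q = [[0.8000, 0.6000], [0.6000, -0.8000]], R = [[5.0000, -1.6000], [0.0000, 3.8000]]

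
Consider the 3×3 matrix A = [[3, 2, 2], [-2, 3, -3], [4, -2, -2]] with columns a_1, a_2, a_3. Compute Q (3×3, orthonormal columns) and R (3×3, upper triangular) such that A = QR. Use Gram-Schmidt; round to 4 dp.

Q = [[0.5571, 0.7352, 0.3862], [-0.3714, 0.6365, -0.6759], [0.7428, -0.2331, -0.6276]], R = [[5.3852, -1.4856, 0.7428], [0.0000, 3.8462, 0.0269], [0.0000, 0.0000, 4.0556]]

a_1 = (3, -2, 4); ‖a_1‖ = 5.3852, so q_1 = (0.5571, -0.3714, 0.7428).
q_1·a_2 = 0.5571·2 + (-0.3714)·3 + 0.7428·(-2) = -1.4856.
u_2 = a_2 + 1.4856·q_1 = (2.8276, 2.4483, -0.8966).
‖u_2‖ = 3.8462, so q_2 = (0.7352, 0.6365, -0.2331).
q_1·a_3 = 0.5571·2 + (-0.3714)·(-3) + 0.7428·(-2) = 0.7428; q_2·a_3 = 0.7352·2 + 0.6365·(-3) + (-0.2331)·(-2) = 0.0269.
u_3 = a_3 − 0.7428·q_1 − 0.0269·q_2 = (1.5664, -2.7413, -2.5455).
‖u_3‖ = 4.0556, so q_3 = (0.3862, -0.6759, -0.6276).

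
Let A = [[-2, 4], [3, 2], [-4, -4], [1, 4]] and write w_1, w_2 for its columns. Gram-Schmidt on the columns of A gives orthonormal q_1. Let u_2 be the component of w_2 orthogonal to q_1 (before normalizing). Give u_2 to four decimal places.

u_2 = (5.2000, 0.2000, -1.6000, 3.4000)

q_1 = w_1/‖w_1‖ = (-2, 3, -4, 1)/5.4772 = (-0.3651, 0.5477, -0.7303, 0.1826).
r_{12} = q_1·w_2 = 3.2863.
u_2 = w_2 − 3.2863·q_1 = (5.2000, 0.2000, -1.6000, 3.4000).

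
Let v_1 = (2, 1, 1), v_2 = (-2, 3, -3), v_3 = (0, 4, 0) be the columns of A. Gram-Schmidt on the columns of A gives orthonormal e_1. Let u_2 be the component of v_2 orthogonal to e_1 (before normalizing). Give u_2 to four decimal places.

v_1 = (2, 1, 1); ‖v_1‖ = 2.4495, so e_1 = (0.8165, 0.4082, 0.4082).
e_1·v_2 = 0.8165·(-2) + 0.4082·3 + 0.4082·(-3) = -1.6330.
u_2 = v_2 + 1.6330·e_1 = (-0.6667, 3.6667, -2.3333).

u_2 = (-0.6667, 3.6667, -2.3333)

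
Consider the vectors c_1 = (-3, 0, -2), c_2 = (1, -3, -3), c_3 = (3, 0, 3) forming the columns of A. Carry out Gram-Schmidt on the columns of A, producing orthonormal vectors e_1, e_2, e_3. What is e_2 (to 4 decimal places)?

c_1 = (-3, 0, -2); ‖c_1‖ = 3.6056, so e_1 = (-0.8321, 0.0000, -0.5547).
e_1·c_2 = (-0.8321)·1 + 0.0000·(-3) + (-0.5547)·(-3) = 0.8321.
u_2 = c_2 − 0.8321·e_1 = (1.6923, -3.0000, -2.5385).
‖u_2‖ = 4.2787, so e_2 = (0.3955, -0.7011, -0.5933).

e_2 = (0.3955, -0.7011, -0.5933)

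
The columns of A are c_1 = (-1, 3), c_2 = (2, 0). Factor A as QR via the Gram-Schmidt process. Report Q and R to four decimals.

Q = [[-0.3162, 0.9487], [0.9487, 0.3162]], R = [[3.1623, -0.6325], [0.0000, 1.8974]]

c_1 = (-1, 3); ‖c_1‖ = 3.1623, so q_1 = (-0.3162, 0.9487).
q_1·c_2 = (-0.3162)·2 + 0.9487·0 = -0.6325.
u_2 = c_2 + 0.6325·q_1 = (1.8000, 0.6000).
‖u_2‖ = 1.8974, so q_2 = (0.9487, 0.3162).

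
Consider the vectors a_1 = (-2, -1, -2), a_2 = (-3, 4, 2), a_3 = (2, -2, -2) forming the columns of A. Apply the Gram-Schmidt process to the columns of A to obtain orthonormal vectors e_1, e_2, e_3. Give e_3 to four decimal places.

e_3 = (0.3743, 0.6238, -0.6862)

a_1 = (-2, -1, -2); ‖a_1‖ = 3.0000, so e_1 = (-0.6667, -0.3333, -0.6667).
e_1·a_2 = (-0.6667)·(-3) + (-0.3333)·4 + (-0.6667)·2 = -0.6667.
u_2 = a_2 + 0.6667·e_1 = (-3.4444, 3.7778, 1.5556).
‖u_2‖ = 5.3437, so e_2 = (-0.6446, 0.7070, 0.2911).
e_1·a_3 = (-0.6667)·2 + (-0.3333)·(-2) + (-0.6667)·(-2) = 0.6667; e_2·a_3 = (-0.6446)·2 + 0.7070·(-2) + 0.2911·(-2) = -3.2853.
u_3 = a_3 − 0.6667·e_1 + 3.2853·e_2 = (0.3268, 0.5447, -0.5992).
‖u_3‖ = 0.8733, so e_3 = (0.3743, 0.6238, -0.6862).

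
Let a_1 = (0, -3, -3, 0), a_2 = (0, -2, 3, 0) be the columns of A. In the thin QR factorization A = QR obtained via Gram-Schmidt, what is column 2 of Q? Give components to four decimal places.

q_1 = a_1/‖a_1‖ = (0, -3, -3, 0)/4.2426 = (0.0000, -0.7071, -0.7071, 0.0000).
r_{12} = q_1·a_2 = -0.7071.
u_2 = a_2 + 0.7071·q_1 = (0.0000, -2.5000, 2.5000, 0.0000).
‖u_2‖ = 3.5355, so q_2 = (0.0000, -0.7071, 0.7071, 0.0000).

q_2 = (0.0000, -0.7071, 0.7071, 0.0000)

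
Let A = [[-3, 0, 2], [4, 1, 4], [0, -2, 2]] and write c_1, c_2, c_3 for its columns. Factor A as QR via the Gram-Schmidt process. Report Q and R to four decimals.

Q = [[-0.6000, 0.2299, 0.7663], [0.8000, 0.1724, 0.5747], [0.0000, -0.9578, 0.2873]], R = [[5.0000, 0.8000, 2.0000], [0.0000, 2.0881, -0.7663], [0.0000, 0.0000, 4.4060]]

e_1 = c_1/‖c_1‖ = (-3, 4, 0)/5.0000 = (-0.6000, 0.8000, 0.0000).
r_{12} = e_1·c_2 = 0.8000.
u_2 = c_2 − 0.8000·e_1 = (0.4800, 0.3600, -2.0000).
‖u_2‖ = 2.0881, so e_2 = (0.2299, 0.1724, -0.9578).
r_{13} = e_1·c_3 = 2.0000; r_{23} = e_2·c_3 = -0.7663.
u_3 = c_3 − 2.0000·e_1 + 0.7663·e_2 = (3.3761, 2.5321, 1.2661).
‖u_3‖ = 4.4060, so e_3 = (0.7663, 0.5747, 0.2873).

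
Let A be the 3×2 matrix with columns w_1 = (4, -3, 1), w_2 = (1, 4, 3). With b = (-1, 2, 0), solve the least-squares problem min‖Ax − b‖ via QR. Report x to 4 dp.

e_1 = w_1/‖w_1‖ = (4, -3, 1)/5.0990 = (0.7845, -0.5883, 0.1961).
r_{12} = e_1·w_2 = -0.9806.
u_2 = w_2 + 0.9806·e_1 = (1.7692, 3.4231, 3.1923).
‖u_2‖ = 5.0038, so e_2 = (0.3536, 0.6841, 0.6380).
Qᵀb = (-1.9612, 1.0146).
Back-substitute: x_2 = 1.0146/5.0038 = 0.2028.
x_1 = (-1.9612 + 0.9806·0.2028)/5.0990 = -0.3456.

x = (-0.3456, 0.2028)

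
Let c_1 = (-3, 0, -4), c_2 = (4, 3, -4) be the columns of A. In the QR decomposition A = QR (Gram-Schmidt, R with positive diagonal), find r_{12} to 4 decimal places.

q_1 = c_1/‖c_1‖ = (-3, 0, -4)/5.0000 = (-0.6000, 0.0000, -0.8000).
r_{12} = q_1·c_2 = 0.8000.

r_{12} = 0.8000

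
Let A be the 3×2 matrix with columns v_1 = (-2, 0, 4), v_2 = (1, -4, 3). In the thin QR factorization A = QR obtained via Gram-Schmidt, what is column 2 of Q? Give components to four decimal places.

v_1 = (-2, 0, 4); ‖v_1‖ = 4.4721, so e_1 = (-0.4472, 0.0000, 0.8944).
e_1·v_2 = (-0.4472)·1 + 0.0000·(-4) + 0.8944·3 = 2.2361.
u_2 = v_2 − 2.2361·e_1 = (2.0000, -4.0000, 1.0000).
‖u_2‖ = 4.5826, so e_2 = (0.4364, -0.8729, 0.2182).

e_2 = (0.4364, -0.8729, 0.2182)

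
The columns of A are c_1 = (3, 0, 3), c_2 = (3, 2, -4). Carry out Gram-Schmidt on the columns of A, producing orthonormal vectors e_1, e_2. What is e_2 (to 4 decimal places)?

e_1 = c_1/‖c_1‖ = (3, 0, 3)/4.2426 = (0.7071, 0.0000, 0.7071).
r_{12} = e_1·c_2 = -0.7071.
u_2 = c_2 + 0.7071·e_1 = (3.5000, 2.0000, -3.5000).
‖u_2‖ = 5.3385, so e_2 = (0.6556, 0.3746, -0.6556).

e_2 = (0.6556, 0.3746, -0.6556)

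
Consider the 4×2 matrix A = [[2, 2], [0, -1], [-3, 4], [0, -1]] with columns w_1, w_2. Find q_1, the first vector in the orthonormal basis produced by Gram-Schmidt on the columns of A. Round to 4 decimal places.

q_1 = (0.5547, 0.0000, -0.8321, 0.0000)

q_1 = w_1/‖w_1‖ = (2, 0, -3, 0)/3.6056 = (0.5547, 0.0000, -0.8321, 0.0000).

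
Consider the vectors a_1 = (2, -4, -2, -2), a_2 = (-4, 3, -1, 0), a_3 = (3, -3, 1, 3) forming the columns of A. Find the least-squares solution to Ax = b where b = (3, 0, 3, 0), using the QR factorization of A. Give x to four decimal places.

x = (-0.8532, -1.6325, -0.5494)

e_1 = a_1/‖a_1‖ = (2, -4, -2, -2)/5.2915 = (0.3780, -0.7559, -0.3780, -0.3780).
r_{12} = e_1·a_2 = -3.4017.
u_2 = a_2 + 3.4017·e_1 = (-2.7143, 0.4286, -2.2857, -1.2857).
‖u_2‖ = 3.7985, so e_2 = (-0.7146, 0.1128, -0.6017, -0.3385).
r_{13} = e_1·a_3 = 1.8898; r_{23} = e_2·a_3 = -4.0994.
u_3 = a_3 − 1.8898·e_1 + 4.0994·e_2 = (-0.6436, -1.1089, -0.7525, 2.3267).
‖u_3‖ = 2.7611, so e_3 = (-0.2331, -0.4016, -0.2725, 0.8427).
Qᵀb = (0.0000, -3.9489, -1.5168).
Back-substitute: x_3 = -1.5168/2.7611 = -0.5494.
x_2 = (-3.9489 + 4.0994·(-0.5494))/3.7985 = -1.6325.
x_1 = (0.0000 + 3.4017·(-1.6325) − 1.8898·(-0.5494))/5.2915 = -0.8532.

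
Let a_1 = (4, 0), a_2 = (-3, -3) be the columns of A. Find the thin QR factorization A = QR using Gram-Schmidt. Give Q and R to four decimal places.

Q = [[1.0000, 0.0000], [0.0000, -1.0000]], R = [[4.0000, -3.0000], [0.0000, 3.0000]]

a_1 = (4, 0); ‖a_1‖ = 4.0000, so q_1 = (1.0000, 0.0000).
q_1·a_2 = 1.0000·(-3) + 0.0000·(-3) = -3.0000.
u_2 = a_2 + 3.0000·q_1 = (0.0000, -3.0000).
‖u_2‖ = 3.0000, so q_2 = (0.0000, -1.0000).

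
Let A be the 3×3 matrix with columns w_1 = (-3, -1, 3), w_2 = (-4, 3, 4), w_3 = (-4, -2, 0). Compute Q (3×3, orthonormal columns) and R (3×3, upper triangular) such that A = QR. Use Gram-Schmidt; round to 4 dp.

Q = [[-0.6882, -0.1622, -0.7071], [-0.2294, 0.9733, 0.0000], [0.6882, 0.1622, -0.7071]], R = [[4.3589, 4.8177, 3.2118], [0.0000, 4.2178, -1.2978], [0.0000, 0.0000, 2.8284]]

w_1 = (-3, -1, 3); ‖w_1‖ = 4.3589, so q_1 = (-0.6882, -0.2294, 0.6882).
q_1·w_2 = (-0.6882)·(-4) + (-0.2294)·3 + 0.6882·4 = 4.8177.
u_2 = w_2 − 4.8177·q_1 = (-0.6842, 4.1053, 0.6842).
‖u_2‖ = 4.2178, so q_2 = (-0.1622, 0.9733, 0.1622).
q_1·w_3 = (-0.6882)·(-4) + (-0.2294)·(-2) + 0.6882·0 = 3.2118; q_2·w_3 = (-0.1622)·(-4) + 0.9733·(-2) + 0.1622·0 = -1.2978.
u_3 = w_3 − 3.2118·q_1 + 1.2978·q_2 = (-2.0000, 0.0000, -2.0000).
‖u_3‖ = 2.8284, so q_3 = (-0.7071, 0.0000, -0.7071).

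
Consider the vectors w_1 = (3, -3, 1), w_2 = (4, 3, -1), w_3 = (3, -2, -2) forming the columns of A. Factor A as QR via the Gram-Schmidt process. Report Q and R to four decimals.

w_1 = (3, -3, 1); ‖w_1‖ = 4.3589, so q_1 = (0.6882, -0.6882, 0.2294).
q_1·w_2 = 0.6882·4 + (-0.6882)·3 + 0.2294·(-1) = 0.4588.
u_2 = w_2 − 0.4588·q_1 = (3.6842, 3.3158, -1.1053).
‖u_2‖ = 5.0783, so q_2 = (0.7255, 0.6529, -0.2176).
q_1·w_3 = 0.6882·3 + (-0.6882)·(-2) + 0.2294·(-2) = 2.9824; q_2·w_3 = 0.7255·3 + 0.6529·(-2) + (-0.2176)·(-2) = 1.3059.
u_3 = w_3 − 2.9824·q_1 − 1.3059·q_2 = (0.0000, -0.8000, -2.4000).
‖u_3‖ = 2.5298, so q_3 = (0.0000, -0.3162, -0.9487).

Q = [[0.6882, 0.7255, 0.0000], [-0.6882, 0.6529, -0.3162], [0.2294, -0.2176, -0.9487]], R = [[4.3589, 0.4588, 2.9824], [0.0000, 5.0783, 1.3059], [0.0000, 0.0000, 2.5298]]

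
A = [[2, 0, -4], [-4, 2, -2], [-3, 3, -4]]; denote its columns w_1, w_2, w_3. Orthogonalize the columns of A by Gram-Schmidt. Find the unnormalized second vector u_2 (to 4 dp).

u_2 = (1.1724, -0.3448, 1.2414)

w_1 = (2, -4, -3); ‖w_1‖ = 5.3852, so e_1 = (0.3714, -0.7428, -0.5571).
e_1·w_2 = 0.3714·0 + (-0.7428)·2 + (-0.5571)·3 = -3.1568.
u_2 = w_2 + 3.1568·e_1 = (1.1724, -0.3448, 1.2414).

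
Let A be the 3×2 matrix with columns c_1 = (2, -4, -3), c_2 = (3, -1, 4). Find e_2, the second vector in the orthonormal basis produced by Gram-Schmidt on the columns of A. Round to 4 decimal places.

e_2 = (0.6170, -0.2509, 0.7459)

c_1 = (2, -4, -3); ‖c_1‖ = 5.3852, so e_1 = (0.3714, -0.7428, -0.5571).
e_1·c_2 = 0.3714·3 + (-0.7428)·(-1) + (-0.5571)·4 = -0.3714.
u_2 = c_2 + 0.3714·e_1 = (3.1379, -1.2759, 3.7931).
‖u_2‖ = 5.0855, so e_2 = (0.6170, -0.2509, 0.7459).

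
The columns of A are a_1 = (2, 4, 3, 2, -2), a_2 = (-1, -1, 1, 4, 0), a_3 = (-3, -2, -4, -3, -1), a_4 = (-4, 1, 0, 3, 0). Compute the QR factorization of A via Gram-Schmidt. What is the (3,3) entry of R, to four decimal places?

r_{33} = 3.4703

a_1 = (2, 4, 3, 2, -2); ‖a_1‖ = 6.0828, so e_1 = (0.3288, 0.6576, 0.4932, 0.3288, -0.3288).
e_1·a_2 = 0.3288·(-1) + 0.6576·(-1) + 0.4932·1 + 0.3288·4 + (-0.3288)·0 = 0.8220.
u_2 = a_2 − 0.8220·e_1 = (-1.2703, -1.5405, 0.5946, 3.7297, 0.2703).
‖u_2‖ = 4.2807, so e_2 = (-0.2967, -0.3599, 0.1389, 0.8713, 0.0631).
e_1·a_3 = 0.3288·(-3) + 0.6576·(-2) + 0.4932·(-4) + 0.3288·(-3) + (-0.3288)·(-1) = -4.9320; e_2·a_3 = (-0.2967)·(-3) + (-0.3599)·(-2) + 0.1389·(-4) + 0.8713·(-3) + 0.0631·(-1) = -1.6226.
u_3 = a_3 + 4.9320·e_1 + 1.6226·e_2 = (-1.8599, 0.6593, -1.3422, 0.0354, -2.5192).
r_{33} = ‖u_3‖ = 3.4703.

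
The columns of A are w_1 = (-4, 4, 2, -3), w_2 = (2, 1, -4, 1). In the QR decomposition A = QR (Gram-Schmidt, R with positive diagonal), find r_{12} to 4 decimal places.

r_{12} = -2.2361

w_1 = (-4, 4, 2, -3); ‖w_1‖ = 6.7082, so e_1 = (-0.5963, 0.5963, 0.2981, -0.4472).
r_{12} = e_1·w_2 = -2.2361.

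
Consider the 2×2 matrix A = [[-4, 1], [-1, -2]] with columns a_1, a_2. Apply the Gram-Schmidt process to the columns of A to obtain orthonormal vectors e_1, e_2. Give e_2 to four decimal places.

e_2 = (0.2425, -0.9701)

e_1 = a_1/‖a_1‖ = (-4, -1)/4.1231 = (-0.9701, -0.2425).
r_{12} = e_1·a_2 = -0.4851.
u_2 = a_2 + 0.4851·e_1 = (0.5294, -2.1176).
‖u_2‖ = 2.1828, so e_2 = (0.2425, -0.9701).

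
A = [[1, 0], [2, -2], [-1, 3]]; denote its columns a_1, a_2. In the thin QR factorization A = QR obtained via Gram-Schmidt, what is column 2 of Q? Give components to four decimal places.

q_1 = a_1/‖a_1‖ = (1, 2, -1)/2.4495 = (0.4082, 0.8165, -0.4082).
r_{12} = q_1·a_2 = -2.8577.
u_2 = a_2 + 2.8577·q_1 = (1.1667, 0.3333, 1.8333).
‖u_2‖ = 2.1985, so q_2 = (0.5307, 0.1516, 0.8339).

q_2 = (0.5307, 0.1516, 0.8339)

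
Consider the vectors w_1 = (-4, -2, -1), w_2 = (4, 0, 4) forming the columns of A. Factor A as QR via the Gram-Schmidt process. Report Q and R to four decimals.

w_1 = (-4, -2, -1); ‖w_1‖ = 4.5826, so q_1 = (-0.8729, -0.4364, -0.2182).
q_1·w_2 = (-0.8729)·4 + (-0.4364)·0 + (-0.2182)·4 = -4.3644.
u_2 = w_2 + 4.3644·q_1 = (0.1905, -1.9048, 3.0476).
‖u_2‖ = 3.5989, so q_2 = (0.0529, -0.5293, 0.8468).

Q = [[-0.8729, 0.0529], [-0.4364, -0.5293], [-0.2182, 0.8468]], R = [[4.5826, -4.3644], [0.0000, 3.5989]]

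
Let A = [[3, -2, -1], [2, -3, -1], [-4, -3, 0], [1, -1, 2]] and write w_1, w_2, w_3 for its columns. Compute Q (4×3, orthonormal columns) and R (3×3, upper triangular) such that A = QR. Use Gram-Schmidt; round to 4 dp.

Q = [[0.5477, -0.3965, -0.1992], [0.3651, -0.6121, -0.1860], [-0.7303, -0.6538, -0.0019], [0.1826, -0.2017, 0.9621]], R = [[5.4772, -0.1826, -0.5477], [0.0000, 4.7924, 0.6051], [0.0000, 0.0000, 2.3095]]

w_1 = (3, 2, -4, 1); ‖w_1‖ = 5.4772, so e_1 = (0.5477, 0.3651, -0.7303, 0.1826).
e_1·w_2 = 0.5477·(-2) + 0.3651·(-3) + (-0.7303)·(-3) + 0.1826·(-1) = -0.1826.
u_2 = w_2 + 0.1826·e_1 = (-1.9000, -2.9333, -3.1333, -0.9667).
‖u_2‖ = 4.7924, so e_2 = (-0.3965, -0.6121, -0.6538, -0.2017).
e_1·w_3 = 0.5477·(-1) + 0.3651·(-1) + (-0.7303)·0 + 0.1826·2 = -0.5477; e_2·w_3 = (-0.3965)·(-1) + (-0.6121)·(-1) + (-0.6538)·0 + (-0.2017)·2 = 0.6051.
u_3 = w_3 + 0.5477·e_1 − 0.6051·e_2 = (-0.4601, -0.4296, -0.0044, 2.2221).
‖u_3‖ = 2.3095, so e_3 = (-0.1992, -0.1860, -0.0019, 0.9621).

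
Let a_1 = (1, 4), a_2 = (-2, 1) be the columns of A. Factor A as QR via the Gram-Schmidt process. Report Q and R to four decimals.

q_1 = a_1/‖a_1‖ = (1, 4)/4.1231 = (0.2425, 0.9701).
r_{12} = q_1·a_2 = 0.4851.
u_2 = a_2 − 0.4851·q_1 = (-2.1176, 0.5294).
‖u_2‖ = 2.1828, so q_2 = (-0.9701, 0.2425).

Q = [[0.2425, -0.9701], [0.9701, 0.2425]], R = [[4.1231, 0.4851], [0.0000, 2.1828]]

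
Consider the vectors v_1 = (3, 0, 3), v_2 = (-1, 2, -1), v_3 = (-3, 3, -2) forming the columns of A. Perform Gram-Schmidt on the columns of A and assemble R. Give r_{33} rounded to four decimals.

r_{33} = 0.7071

v_1 = (3, 0, 3); ‖v_1‖ = 4.2426, so e_1 = (0.7071, 0.0000, 0.7071).
e_1·v_2 = 0.7071·(-1) + 0.0000·2 + 0.7071·(-1) = -1.4142.
u_2 = v_2 + 1.4142·e_1 = (0.0000, 2.0000, 0.0000).
‖u_2‖ = 2.0000, so e_2 = (0.0000, 1.0000, 0.0000).
e_1·v_3 = 0.7071·(-3) + 0.0000·3 + 0.7071·(-2) = -3.5355; e_2·v_3 = 0.0000·(-3) + 1.0000·3 + 0.0000·(-2) = 3.0000.
u_3 = v_3 + 3.5355·e_1 − 3.0000·e_2 = (-0.5000, 0.0000, 0.5000).
r_{33} = ‖u_3‖ = 0.7071.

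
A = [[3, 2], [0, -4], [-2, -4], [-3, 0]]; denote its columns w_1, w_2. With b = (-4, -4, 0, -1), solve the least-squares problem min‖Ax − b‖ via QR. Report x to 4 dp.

q_1 = w_1/‖w_1‖ = (3, 0, -2, -3)/4.6904 = (0.6396, 0.0000, -0.4264, -0.6396).
r_{12} = q_1·w_2 = 2.9848.
u_2 = w_2 − 2.9848·q_1 = (0.0909, -4.0000, -2.7273, 1.9091).
‖u_2‖ = 5.2049, so q_2 = (0.0175, -0.7685, -0.5240, 0.3668).
Qᵀb = (-1.9188, 2.6374).
Back-substitute: x_2 = 2.6374/5.2049 = 0.5067.
x_1 = (-1.9188 − 2.9848·0.5067)/4.6904 = -0.7315.

x = (-0.7315, 0.5067)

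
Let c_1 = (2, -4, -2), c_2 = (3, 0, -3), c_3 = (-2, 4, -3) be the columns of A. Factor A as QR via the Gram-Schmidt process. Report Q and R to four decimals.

q_1 = c_1/‖c_1‖ = (2, -4, -2)/4.8990 = (0.4082, -0.8165, -0.4082).
r_{12} = q_1·c_2 = 2.4495.
u_2 = c_2 − 2.4495·q_1 = (2.0000, 2.0000, -2.0000).
‖u_2‖ = 3.4641, so q_2 = (0.5774, 0.5774, -0.5774).
r_{13} = q_1·c_3 = -2.8577; r_{23} = q_2·c_3 = 2.8868.
u_3 = c_3 + 2.8577·q_1 − 2.8868·q_2 = (-2.5000, 0.0000, -2.5000).
‖u_3‖ = 3.5355, so q_3 = (-0.7071, 0.0000, -0.7071).

Q = [[0.4082, 0.5774, -0.7071], [-0.8165, 0.5774, 0.0000], [-0.4082, -0.5774, -0.7071]], R = [[4.8990, 2.4495, -2.8577], [0.0000, 3.4641, 2.8868], [0.0000, 0.0000, 3.5355]]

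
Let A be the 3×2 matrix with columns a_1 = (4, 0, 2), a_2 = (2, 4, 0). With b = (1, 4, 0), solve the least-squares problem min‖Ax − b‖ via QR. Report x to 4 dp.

x = (-0.1905, 0.9762)

q_1 = a_1/‖a_1‖ = (4, 0, 2)/4.4721 = (0.8944, 0.0000, 0.4472).
r_{12} = q_1·a_2 = 1.7889.
u_2 = a_2 − 1.7889·q_1 = (0.4000, 4.0000, -0.8000).
‖u_2‖ = 4.0988, so q_2 = (0.0976, 0.9759, -0.1952).
Qᵀb = (0.8944, 4.0012).
Back-substitute: x_2 = 4.0012/4.0988 = 0.9762.
x_1 = (0.8944 − 1.7889·0.9762)/4.4721 = -0.1905.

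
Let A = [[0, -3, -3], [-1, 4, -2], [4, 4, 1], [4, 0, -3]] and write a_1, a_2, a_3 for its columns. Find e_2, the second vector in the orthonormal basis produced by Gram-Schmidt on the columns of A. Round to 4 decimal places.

e_2 = (-0.4956, 0.7209, 0.4205, -0.2403)

e_1 = a_1/‖a_1‖ = (0, -1, 4, 4)/5.7446 = (0.0000, -0.1741, 0.6963, 0.6963).
r_{12} = e_1·a_2 = 2.0889.
u_2 = a_2 − 2.0889·e_1 = (-3.0000, 4.3636, 2.5455, -1.4545).
‖u_2‖ = 6.0528, so e_2 = (-0.4956, 0.7209, 0.4205, -0.2403).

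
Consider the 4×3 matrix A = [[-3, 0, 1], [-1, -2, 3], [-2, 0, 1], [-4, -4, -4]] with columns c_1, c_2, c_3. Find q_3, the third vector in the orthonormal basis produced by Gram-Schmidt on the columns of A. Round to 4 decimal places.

q_3 = (0.1671, 0.8666, 0.1826, -0.4333)

q_1 = c_1/‖c_1‖ = (-3, -1, -2, -4)/5.4772 = (-0.5477, -0.1826, -0.3651, -0.7303).
r_{12} = q_1·c_2 = 3.2863.
u_2 = c_2 − 3.2863·q_1 = (1.8000, -1.4000, 1.2000, -1.6000).
‖u_2‖ = 3.0332, so q_2 = (0.5934, -0.4616, 0.3956, -0.5275).
r_{13} = q_1·c_3 = 1.4606; r_{23} = q_2·c_3 = 1.7144.
u_3 = c_3 − 1.4606·q_1 − 1.7144·q_2 = (0.7826, 4.0580, 0.8551, -2.0290).
‖u_3‖ = 4.6827, so q_3 = (0.1671, 0.8666, 0.1826, -0.4333).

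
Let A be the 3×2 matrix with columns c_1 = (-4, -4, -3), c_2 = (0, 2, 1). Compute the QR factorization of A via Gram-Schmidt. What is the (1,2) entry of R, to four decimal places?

q_1 = c_1/‖c_1‖ = (-4, -4, -3)/6.4031 = (-0.6247, -0.6247, -0.4685).
r_{12} = q_1·c_2 = -1.7179.

r_{12} = -1.7179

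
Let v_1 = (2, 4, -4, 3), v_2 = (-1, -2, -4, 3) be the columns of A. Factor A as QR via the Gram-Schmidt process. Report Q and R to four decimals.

v_1 = (2, 4, -4, 3); ‖v_1‖ = 6.7082, so q_1 = (0.2981, 0.5963, -0.5963, 0.4472).
q_1·v_2 = 0.2981·(-1) + 0.5963·(-2) + (-0.5963)·(-4) + 0.4472·3 = 2.2361.
u_2 = v_2 − 2.2361·q_1 = (-1.6667, -3.3333, -2.6667, 2.0000).
‖u_2‖ = 5.0000, so q_2 = (-0.3333, -0.6667, -0.5333, 0.4000).

Q = [[0.2981, -0.3333], [0.5963, -0.6667], [-0.5963, -0.5333], [0.4472, 0.4000]], R = [[6.7082, 2.2361], [0.0000, 5.0000]]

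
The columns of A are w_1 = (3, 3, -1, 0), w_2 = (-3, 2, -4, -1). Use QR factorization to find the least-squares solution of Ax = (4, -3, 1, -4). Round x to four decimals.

x = (0.1371, -0.6046)

w_1 = (3, 3, -1, 0); ‖w_1‖ = 4.3589, so q_1 = (0.6882, 0.6882, -0.2294, 0.0000).
q_1·w_2 = 0.6882·(-3) + 0.6882·2 + (-0.2294)·(-4) + 0.0000·(-1) = 0.2294.
u_2 = w_2 − 0.2294·q_1 = (-3.1579, 1.8421, -3.9474, -1.0000).
‖u_2‖ = 5.4724, so q_2 = (-0.5771, 0.3366, -0.7213, -0.1827).
Qᵀb = (0.4588, -3.3085).
Back-substitute: x_2 = -3.3085/5.4724 = -0.6046.
x_1 = (0.4588 − 0.2294·(-0.6046))/4.3589 = 0.1371.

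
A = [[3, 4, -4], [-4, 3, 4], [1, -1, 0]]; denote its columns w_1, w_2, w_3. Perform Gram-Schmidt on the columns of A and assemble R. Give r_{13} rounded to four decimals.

q_1 = w_1/‖w_1‖ = (3, -4, 1)/5.0990 = (0.5883, -0.7845, 0.1961).
r_{13} = q_1·w_3 = -5.4913.

r_{13} = -5.4913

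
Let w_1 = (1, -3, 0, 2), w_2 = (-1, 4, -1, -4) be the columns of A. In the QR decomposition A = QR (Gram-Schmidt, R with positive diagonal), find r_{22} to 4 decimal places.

r_{22} = 1.5811

w_1 = (1, -3, 0, 2); ‖w_1‖ = 3.7417, so e_1 = (0.2673, -0.8018, 0.0000, 0.5345).
e_1·w_2 = 0.2673·(-1) + (-0.8018)·4 + 0.0000·(-1) + 0.5345·(-4) = -5.6125.
u_2 = w_2 + 5.6125·e_1 = (0.5000, -0.5000, -1.0000, -1.0000).
r_{22} = ‖u_2‖ = 1.5811.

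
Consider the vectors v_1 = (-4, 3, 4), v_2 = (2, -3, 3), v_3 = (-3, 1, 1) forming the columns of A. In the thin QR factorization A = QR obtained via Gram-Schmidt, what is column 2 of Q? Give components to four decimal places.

q_1 = v_1/‖v_1‖ = (-4, 3, 4)/6.4031 = (-0.6247, 0.4685, 0.6247).
r_{12} = q_1·v_2 = -0.7809.
u_2 = v_2 + 0.7809·q_1 = (1.5122, -2.6341, 3.4878).
‖u_2‖ = 4.6250, so q_2 = (0.3270, -0.5696, 0.7541).

q_2 = (0.3270, -0.5696, 0.7541)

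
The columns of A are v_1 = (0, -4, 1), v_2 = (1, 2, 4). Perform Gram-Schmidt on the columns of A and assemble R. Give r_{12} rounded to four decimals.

r_{12} = -0.9701

e_1 = v_1/‖v_1‖ = (0, -4, 1)/4.1231 = (0.0000, -0.9701, 0.2425).
r_{12} = e_1·v_2 = -0.9701.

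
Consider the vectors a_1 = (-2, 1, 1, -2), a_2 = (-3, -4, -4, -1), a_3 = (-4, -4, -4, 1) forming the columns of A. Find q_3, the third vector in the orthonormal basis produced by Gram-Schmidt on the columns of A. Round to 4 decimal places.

q_3 = (-0.6211, 0.1380, 0.1380, 0.7591)

a_1 = (-2, 1, 1, -2); ‖a_1‖ = 3.1623, so q_1 = (-0.6325, 0.3162, 0.3162, -0.6325).
q_1·a_2 = (-0.6325)·(-3) + 0.3162·(-4) + 0.3162·(-4) + (-0.6325)·(-1) = 0.0000.
u_2 = a_2 + 0.0000·q_1 = (-3.0000, -4.0000, -4.0000, -1.0000).
‖u_2‖ = 6.4807, so q_2 = (-0.4629, -0.6172, -0.6172, -0.1543).
q_1·a_3 = (-0.6325)·(-4) + 0.3162·(-4) + 0.3162·(-4) + (-0.6325)·1 = -0.6325; q_2·a_3 = (-0.4629)·(-4) + (-0.6172)·(-4) + (-0.6172)·(-4) + (-0.1543)·1 = 6.6350.
u_3 = a_3 + 0.6325·q_1 − 6.6350·q_2 = (-1.3286, 0.2952, 0.2952, 1.6238).
‖u_3‖ = 2.1392, so q_3 = (-0.6211, 0.1380, 0.1380, 0.7591).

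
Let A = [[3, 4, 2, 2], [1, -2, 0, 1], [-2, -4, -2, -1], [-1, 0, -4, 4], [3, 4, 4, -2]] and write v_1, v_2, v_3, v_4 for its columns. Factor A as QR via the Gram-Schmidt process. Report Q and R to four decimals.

v_1 = (3, 1, -2, -1, 3); ‖v_1‖ = 4.8990, so e_1 = (0.6124, 0.2041, -0.4082, -0.2041, 0.6124).
e_1·v_2 = 0.6124·4 + 0.2041·(-2) + (-0.4082)·(-4) + (-0.2041)·0 + 0.6124·4 = 6.1237.
u_2 = v_2 − 6.1237·e_1 = (0.2500, -3.2500, -1.5000, 1.2500, 0.2500).
‖u_2‖ = 3.8079, so e_2 = (0.0657, -0.8535, -0.3939, 0.3283, 0.0657).
e_1·v_3 = 0.6124·2 + 0.2041·0 + (-0.4082)·(-2) + (-0.2041)·(-4) + 0.6124·4 = 5.3072; e_2·v_3 = 0.0657·2 + (-0.8535)·0 + (-0.3939)·(-2) + 0.3283·(-4) + 0.0657·4 = -0.1313.
u_3 = v_3 − 5.3072·e_1 + 0.1313·e_2 = (-1.2414, -1.1954, 0.1149, -2.8736, 0.7586).
‖u_3‖ = 3.4375, so e_3 = (-0.3611, -0.3478, 0.0334, -0.8360, 0.2207).
e_1·v_4 = 0.6124·2 + 0.2041·1 + (-0.4082)·(-1) + (-0.2041)·4 + 0.6124·(-2) = -0.2041; e_2·v_4 = 0.0657·2 + (-0.8535)·1 + (-0.3939)·(-1) + 0.3283·4 + 0.0657·(-2) = 0.8535; e_3·v_4 = (-0.3611)·2 + (-0.3478)·1 + 0.0334·(-1) + (-0.8360)·4 + 0.2207·(-2) = -4.8887.
u_4 = v_4 + 0.2041·e_1 − 0.8535·e_2 + 4.8887·e_3 = (0.3035, 0.0700, -0.5837, -0.4086, -0.8521).
‖u_4‖ = 1.1536, so e_4 = (0.2631, 0.0607, -0.5060, -0.3542, -0.7387).

Q = [[0.6124, 0.0657, -0.3611, 0.2631], [0.2041, -0.8535, -0.3478, 0.0607], [-0.4082, -0.3939, 0.0334, -0.5060], [-0.2041, 0.3283, -0.8360, -0.3542], [0.6124, 0.0657, 0.2207, -0.7387]], R = [[4.8990, 6.1237, 5.3072, -0.2041], [0.0000, 3.8079, -0.1313, 0.8535], [0.0000, 0.0000, 3.4375, -4.8887], [0.0000, 0.0000, 0.0000, 1.1536]]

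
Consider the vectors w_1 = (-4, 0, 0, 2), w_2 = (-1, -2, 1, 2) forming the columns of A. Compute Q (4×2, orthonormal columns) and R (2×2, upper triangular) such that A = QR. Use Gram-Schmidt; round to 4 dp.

w_1 = (-4, 0, 0, 2); ‖w_1‖ = 4.4721, so e_1 = (-0.8944, 0.0000, 0.0000, 0.4472).
e_1·w_2 = (-0.8944)·(-1) + 0.0000·(-2) + 0.0000·1 + 0.4472·2 = 1.7889.
u_2 = w_2 − 1.7889·e_1 = (0.6000, -2.0000, 1.0000, 1.2000).
‖u_2‖ = 2.6077, so e_2 = (0.2301, -0.7670, 0.3835, 0.4602).

Q = [[-0.8944, 0.2301], [0.0000, -0.7670], [0.0000, 0.3835], [0.4472, 0.4602]], R = [[4.4721, 1.7889], [0.0000, 2.6077]]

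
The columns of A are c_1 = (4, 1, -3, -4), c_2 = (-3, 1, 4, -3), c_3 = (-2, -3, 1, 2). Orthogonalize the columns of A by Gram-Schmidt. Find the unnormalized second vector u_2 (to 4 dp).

c_1 = (4, 1, -3, -4); ‖c_1‖ = 6.4807, so q_1 = (0.6172, 0.1543, -0.4629, -0.6172).
q_1·c_2 = 0.6172·(-3) + 0.1543·1 + (-0.4629)·4 + (-0.6172)·(-3) = -1.6973.
u_2 = c_2 + 1.6973·q_1 = (-1.9524, 1.2619, 3.2143, -4.0476).

u_2 = (-1.9524, 1.2619, 3.2143, -4.0476)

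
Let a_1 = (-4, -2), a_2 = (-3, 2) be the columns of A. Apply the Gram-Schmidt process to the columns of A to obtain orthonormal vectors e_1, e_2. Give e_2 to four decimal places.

a_1 = (-4, -2); ‖a_1‖ = 4.4721, so e_1 = (-0.8944, -0.4472).
e_1·a_2 = (-0.8944)·(-3) + (-0.4472)·2 = 1.7889.
u_2 = a_2 − 1.7889·e_1 = (-1.4000, 2.8000).
‖u_2‖ = 3.1305, so e_2 = (-0.4472, 0.8944).

e_2 = (-0.4472, 0.8944)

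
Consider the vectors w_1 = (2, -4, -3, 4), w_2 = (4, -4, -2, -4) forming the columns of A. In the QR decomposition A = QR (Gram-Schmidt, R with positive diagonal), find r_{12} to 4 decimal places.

w_1 = (2, -4, -3, 4); ‖w_1‖ = 6.7082, so e_1 = (0.2981, -0.5963, -0.4472, 0.5963).
r_{12} = e_1·w_2 = 2.0870.

r_{12} = 2.0870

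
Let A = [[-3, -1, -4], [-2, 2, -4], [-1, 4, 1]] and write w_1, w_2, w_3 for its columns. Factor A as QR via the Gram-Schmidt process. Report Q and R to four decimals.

Q = [[-0.8018, -0.4726, 0.3658], [-0.5345, 0.2933, -0.7926], [-0.2673, 0.8311, 0.4878]], R = [[3.7417, -1.3363, 5.0780], [0.0000, 4.3834, 1.5480], [0.0000, 0.0000, 2.1950]]

e_1 = w_1/‖w_1‖ = (-3, -2, -1)/3.7417 = (-0.8018, -0.5345, -0.2673).
r_{12} = e_1·w_2 = -1.3363.
u_2 = w_2 + 1.3363·e_1 = (-2.0714, 1.2857, 3.6429).
‖u_2‖ = 4.3834, so e_2 = (-0.4726, 0.2933, 0.8311).
r_{13} = e_1·w_3 = 5.0780; r_{23} = e_2·w_3 = 1.5480.
u_3 = w_3 − 5.0780·e_1 − 1.5480·e_2 = (0.8030, -1.7398, 1.0706).
‖u_3‖ = 2.1950, so e_3 = (0.3658, -0.7926, 0.4878).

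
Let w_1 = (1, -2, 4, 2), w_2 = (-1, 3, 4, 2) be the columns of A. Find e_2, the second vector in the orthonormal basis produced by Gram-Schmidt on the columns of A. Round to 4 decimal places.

e_2 = (-0.3153, 0.8380, 0.3983, 0.1991)

e_1 = w_1/‖w_1‖ = (1, -2, 4, 2)/5.0000 = (0.2000, -0.4000, 0.8000, 0.4000).
r_{12} = e_1·w_2 = 2.6000.
u_2 = w_2 − 2.6000·e_1 = (-1.5200, 4.0400, 1.9200, 0.9600).
‖u_2‖ = 4.8208, so e_2 = (-0.3153, 0.8380, 0.3983, 0.1991).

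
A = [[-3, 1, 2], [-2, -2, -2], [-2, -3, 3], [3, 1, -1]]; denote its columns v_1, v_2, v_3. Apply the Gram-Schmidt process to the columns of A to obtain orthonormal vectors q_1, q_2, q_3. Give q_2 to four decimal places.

q_2 = (0.6449, -0.3685, -0.6679, -0.0461)

q_1 = v_1/‖v_1‖ = (-3, -2, -2, 3)/5.0990 = (-0.5883, -0.3922, -0.3922, 0.5883).
r_{12} = q_1·v_2 = 1.9612.
u_2 = v_2 − 1.9612·q_1 = (2.1538, -1.2308, -2.2308, -0.1538).
‖u_2‖ = 3.3397, so q_2 = (0.6449, -0.3685, -0.6679, -0.0461).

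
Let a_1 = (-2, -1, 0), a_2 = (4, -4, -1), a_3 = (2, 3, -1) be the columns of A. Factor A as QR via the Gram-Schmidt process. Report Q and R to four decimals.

Q = [[-0.8944, 0.4396, -0.0819], [-0.4472, -0.8793, 0.1638], [0.0000, -0.1832, -0.9831]], R = [[2.2361, -1.7889, -3.1305], [0.0000, 5.4589, -1.5754], [0.0000, 0.0000, 1.3108]]

a_1 = (-2, -1, 0); ‖a_1‖ = 2.2361, so e_1 = (-0.8944, -0.4472, 0.0000).
e_1·a_2 = (-0.8944)·4 + (-0.4472)·(-4) + 0.0000·(-1) = -1.7889.
u_2 = a_2 + 1.7889·e_1 = (2.4000, -4.8000, -1.0000).
‖u_2‖ = 5.4589, so e_2 = (0.4396, -0.8793, -0.1832).
e_1·a_3 = (-0.8944)·2 + (-0.4472)·3 + 0.0000·(-1) = -3.1305; e_2·a_3 = 0.4396·2 + (-0.8793)·3 + (-0.1832)·(-1) = -1.5754.
u_3 = a_3 + 3.1305·e_1 + 1.5754·e_2 = (-0.1074, 0.2148, -1.2886).
‖u_3‖ = 1.3108, so e_3 = (-0.0819, 0.1638, -0.9831).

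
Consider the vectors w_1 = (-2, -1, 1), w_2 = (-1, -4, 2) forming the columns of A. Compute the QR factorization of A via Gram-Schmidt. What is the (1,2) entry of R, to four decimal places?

q_1 = w_1/‖w_1‖ = (-2, -1, 1)/2.4495 = (-0.8165, -0.4082, 0.4082).
r_{12} = q_1·w_2 = 3.2660.

r_{12} = 3.2660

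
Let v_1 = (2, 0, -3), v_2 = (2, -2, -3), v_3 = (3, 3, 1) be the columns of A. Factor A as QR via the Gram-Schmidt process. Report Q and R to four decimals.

Q = [[0.5547, 0.0000, 0.8321], [0.0000, -1.0000, 0.0000], [-0.8321, 0.0000, 0.5547]], R = [[3.6056, 3.6056, 0.8321], [0.0000, 2.0000, -3.0000], [0.0000, 0.0000, 3.0509]]

v_1 = (2, 0, -3); ‖v_1‖ = 3.6056, so q_1 = (0.5547, 0.0000, -0.8321).
q_1·v_2 = 0.5547·2 + 0.0000·(-2) + (-0.8321)·(-3) = 3.6056.
u_2 = v_2 − 3.6056·q_1 = (0.0000, -2.0000, 0.0000).
‖u_2‖ = 2.0000, so q_2 = (0.0000, -1.0000, 0.0000).
q_1·v_3 = 0.5547·3 + 0.0000·3 + (-0.8321)·1 = 0.8321; q_2·v_3 = (0.0000)·3 + (-1.0000)·3 + 0.0000·1 = -3.0000.
u_3 = v_3 − 0.8321·q_1 + 3.0000·q_2 = (2.5385, 0.0000, 1.6923).
‖u_3‖ = 3.0509, so q_3 = (0.8321, 0.0000, 0.5547).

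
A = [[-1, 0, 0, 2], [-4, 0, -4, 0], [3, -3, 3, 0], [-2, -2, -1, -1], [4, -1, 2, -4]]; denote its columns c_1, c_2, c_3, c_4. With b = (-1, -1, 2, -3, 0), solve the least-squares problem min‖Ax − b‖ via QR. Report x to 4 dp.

x = (2.3333, -0.3893, -2.1186, 1.2304)

c_1 = (-1, -4, 3, -2, 4); ‖c_1‖ = 6.7823, so q_1 = (-0.1474, -0.5898, 0.4423, -0.2949, 0.5898).
q_1·c_2 = (-0.1474)·0 + (-0.5898)·0 + 0.4423·(-3) + (-0.2949)·(-2) + 0.5898·(-1) = -1.3270.
u_2 = c_2 + 1.3270·q_1 = (-0.1957, -0.7826, -2.4130, -2.3913, -0.2174).
‖u_2‖ = 3.4984, so q_2 = (-0.0559, -0.2237, -0.6897, -0.6835, -0.0621).
q_1·c_3 = (-0.1474)·0 + (-0.5898)·(-4) + 0.4423·3 + (-0.2949)·(-1) + 0.5898·2 = 5.1605; q_2·c_3 = (-0.0559)·0 + (-0.2237)·(-4) + (-0.6897)·3 + (-0.6835)·(-1) + (-0.0621)·2 = -0.6152.
u_3 = c_3 − 5.1605·q_1 + 0.6152·q_2 = (0.7265, -1.0941, 0.2931, 0.1012, -1.0817).
‖u_3‖ = 1.7295, so q_3 = (0.4200, -0.6326, 0.1695, 0.0585, -0.6254).
q_1·c_4 = (-0.1474)·2 + (-0.5898)·0 + 0.4423·0 + (-0.2949)·(-1) + 0.5898·(-4) = -2.3591; q_2·c_4 = (-0.0559)·2 + (-0.2237)·0 + (-0.6897)·0 + (-0.6835)·(-1) + (-0.0621)·(-4) = 0.8202; q_3·c_4 = 0.4200·2 + (-0.6326)·0 + 0.1695·0 + 0.0585·(-1) + (-0.6254)·(-4) = 3.2834.
u_4 = c_4 + 2.3591·q_1 − 0.8202·q_2 − 3.2834·q_3 = (0.3189, 0.8694, 1.0529, -1.3272, -0.5042).
‖u_4‖ = 1.9954, so q_4 = (0.1598, 0.4357, 0.5276, -0.6651, -0.2527).
Qᵀb = (2.5065, 0.9507, 0.3759, 2.4552).
Back-substitute: x_4 = 2.4552/1.9954 = 1.2304.
x_3 = (0.3759 − 3.2834·1.2304)/1.7295 = -2.1186.
x_2 = (0.9507 + 0.6152·(-2.1186) − 0.8202·1.2304)/3.4984 = -0.3893.
x_1 = (2.5065 + 1.3270·(-0.3893) − 5.1605·(-2.1186) + 2.3591·1.2304)/6.7823 = 2.3333.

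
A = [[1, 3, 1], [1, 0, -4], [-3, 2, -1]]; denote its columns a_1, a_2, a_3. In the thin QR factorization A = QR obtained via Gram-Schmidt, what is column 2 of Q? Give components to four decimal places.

q_2 = (0.9377, 0.0781, 0.3386)

a_1 = (1, 1, -3); ‖a_1‖ = 3.3166, so q_1 = (0.3015, 0.3015, -0.9045).
q_1·a_2 = 0.3015·3 + 0.3015·0 + (-0.9045)·2 = -0.9045.
u_2 = a_2 + 0.9045·q_1 = (3.2727, 0.2727, 1.1818).
‖u_2‖ = 3.4902, so q_2 = (0.9377, 0.0781, 0.3386).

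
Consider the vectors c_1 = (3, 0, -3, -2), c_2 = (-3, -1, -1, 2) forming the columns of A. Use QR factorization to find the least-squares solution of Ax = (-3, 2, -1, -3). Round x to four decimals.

c_1 = (3, 0, -3, -2); ‖c_1‖ = 4.6904, so q_1 = (0.6396, 0.0000, -0.6396, -0.4264).
q_1·c_2 = 0.6396·(-3) + 0.0000·(-1) + (-0.6396)·(-1) + (-0.4264)·2 = -2.1320.
u_2 = c_2 + 2.1320·q_1 = (-1.6364, -1.0000, -2.3636, 1.0909).
‖u_2‖ = 3.2333, so q_2 = (-0.5061, -0.3093, -0.7310, 0.3374).
Qᵀb = (0.0000, 0.6186).
Back-substitute: x_2 = 0.6186/3.2333 = 0.1913.
x_1 = (0.0000 + 2.1320·0.1913)/4.6904 = 0.0870.

x = (0.0870, 0.1913)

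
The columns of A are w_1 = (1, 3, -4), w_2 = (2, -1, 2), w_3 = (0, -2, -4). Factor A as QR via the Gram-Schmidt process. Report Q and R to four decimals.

e_1 = w_1/‖w_1‖ = (1, 3, -4)/5.0990 = (0.1961, 0.5883, -0.7845).
r_{12} = e_1·w_2 = -1.7650.
u_2 = w_2 + 1.7650·e_1 = (2.3462, 0.0385, 0.6154).
‖u_2‖ = 2.4258, so e_2 = (0.9672, 0.0159, 0.2537).
r_{13} = e_1·w_3 = 1.9612; r_{23} = e_2·w_3 = -1.0464.
u_3 = w_3 − 1.9612·e_1 + 1.0464·e_2 = (0.6275, -3.1373, -2.1961).
‖u_3‖ = 3.8806, so e_3 = (0.1617, -0.8085, -0.5659).

Q = [[0.1961, 0.9672, 0.1617], [0.5883, 0.0159, -0.8085], [-0.7845, 0.2537, -0.5659]], R = [[5.0990, -1.7650, 1.9612], [0.0000, 2.4258, -1.0464], [0.0000, 0.0000, 3.8806]]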